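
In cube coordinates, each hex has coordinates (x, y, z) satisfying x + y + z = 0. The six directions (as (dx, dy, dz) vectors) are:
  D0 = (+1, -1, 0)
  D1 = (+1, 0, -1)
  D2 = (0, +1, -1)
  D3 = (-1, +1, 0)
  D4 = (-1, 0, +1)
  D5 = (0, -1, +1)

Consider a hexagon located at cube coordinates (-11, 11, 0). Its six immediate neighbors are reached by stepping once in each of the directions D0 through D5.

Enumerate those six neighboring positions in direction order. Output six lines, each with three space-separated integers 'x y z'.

Answer: -10 10 0
-10 11 -1
-11 12 -1
-12 12 0
-12 11 1
-11 10 1

Derivation:
Center: (-11, 11, 0). Add each direction:
  D0: (-11, 11, 0) + (1, -1, 0) = (-10, 10, 0)
  D1: (-11, 11, 0) + (1, 0, -1) = (-10, 11, -1)
  D2: (-11, 11, 0) + (0, 1, -1) = (-11, 12, -1)
  D3: (-11, 11, 0) + (-1, 1, 0) = (-12, 12, 0)
  D4: (-11, 11, 0) + (-1, 0, 1) = (-12, 11, 1)
  D5: (-11, 11, 0) + (0, -1, 1) = (-11, 10, 1)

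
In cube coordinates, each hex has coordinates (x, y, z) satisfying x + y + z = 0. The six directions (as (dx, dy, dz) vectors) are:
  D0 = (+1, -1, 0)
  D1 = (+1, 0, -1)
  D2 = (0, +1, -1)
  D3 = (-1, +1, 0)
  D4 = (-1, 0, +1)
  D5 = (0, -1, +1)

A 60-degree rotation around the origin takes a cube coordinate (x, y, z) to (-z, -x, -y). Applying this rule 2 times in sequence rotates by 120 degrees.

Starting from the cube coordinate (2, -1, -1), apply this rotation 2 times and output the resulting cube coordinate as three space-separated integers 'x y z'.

Start: (2, -1, -1)
Step 1: (2, -1, -1) -> (-(-1), -(2), -(-1)) = (1, -2, 1)
Step 2: (1, -2, 1) -> (-(1), -(1), -(-2)) = (-1, -1, 2)

Answer: -1 -1 2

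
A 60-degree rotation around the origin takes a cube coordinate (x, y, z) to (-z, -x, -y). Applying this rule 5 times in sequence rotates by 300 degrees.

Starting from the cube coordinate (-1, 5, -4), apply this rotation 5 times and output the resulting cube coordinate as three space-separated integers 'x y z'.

Start: (-1, 5, -4)
Step 1: (-1, 5, -4) -> (-(-4), -(-1), -(5)) = (4, 1, -5)
Step 2: (4, 1, -5) -> (-(-5), -(4), -(1)) = (5, -4, -1)
Step 3: (5, -4, -1) -> (-(-1), -(5), -(-4)) = (1, -5, 4)
Step 4: (1, -5, 4) -> (-(4), -(1), -(-5)) = (-4, -1, 5)
Step 5: (-4, -1, 5) -> (-(5), -(-4), -(-1)) = (-5, 4, 1)

Answer: -5 4 1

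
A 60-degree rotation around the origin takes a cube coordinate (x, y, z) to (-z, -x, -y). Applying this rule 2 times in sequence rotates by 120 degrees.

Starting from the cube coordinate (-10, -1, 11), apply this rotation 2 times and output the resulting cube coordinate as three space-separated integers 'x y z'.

Start: (-10, -1, 11)
Step 1: (-10, -1, 11) -> (-(11), -(-10), -(-1)) = (-11, 10, 1)
Step 2: (-11, 10, 1) -> (-(1), -(-11), -(10)) = (-1, 11, -10)

Answer: -1 11 -10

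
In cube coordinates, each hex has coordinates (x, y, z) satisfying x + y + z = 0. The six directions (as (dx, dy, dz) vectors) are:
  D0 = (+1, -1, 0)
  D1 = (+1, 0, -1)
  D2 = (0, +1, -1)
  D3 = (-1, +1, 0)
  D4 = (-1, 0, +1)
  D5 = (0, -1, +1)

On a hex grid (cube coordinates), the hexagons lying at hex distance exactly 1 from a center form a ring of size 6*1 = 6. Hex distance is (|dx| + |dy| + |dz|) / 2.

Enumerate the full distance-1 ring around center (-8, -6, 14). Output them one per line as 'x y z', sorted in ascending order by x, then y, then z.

Walk ring at distance 1 from (-8, -6, 14):
Start at center + D4*1 = (-9, -6, 15)
  hex 0: (-9, -6, 15)
  hex 1: (-8, -7, 15)
  hex 2: (-7, -7, 14)
  hex 3: (-7, -6, 13)
  hex 4: (-8, -5, 13)
  hex 5: (-9, -5, 14)
Sorted: 6 hexes.

Answer: -9 -6 15
-9 -5 14
-8 -7 15
-8 -5 13
-7 -7 14
-7 -6 13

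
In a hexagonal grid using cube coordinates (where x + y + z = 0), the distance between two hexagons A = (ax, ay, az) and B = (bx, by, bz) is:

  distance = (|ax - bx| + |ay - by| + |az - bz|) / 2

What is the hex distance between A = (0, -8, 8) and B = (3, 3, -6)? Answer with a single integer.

Answer: 14

Derivation:
|ax - bx| = |0 - 3| = 3
|ay - by| = |-8 - 3| = 11
|az - bz| = |8 - (-6)| = 14
distance = (3 + 11 + 14) / 2 = 28 / 2 = 14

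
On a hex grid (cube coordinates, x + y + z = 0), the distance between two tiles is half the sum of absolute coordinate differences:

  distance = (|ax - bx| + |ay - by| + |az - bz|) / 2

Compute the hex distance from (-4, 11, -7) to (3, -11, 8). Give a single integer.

|ax - bx| = |-4 - 3| = 7
|ay - by| = |11 - (-11)| = 22
|az - bz| = |-7 - 8| = 15
distance = (7 + 22 + 15) / 2 = 44 / 2 = 22

Answer: 22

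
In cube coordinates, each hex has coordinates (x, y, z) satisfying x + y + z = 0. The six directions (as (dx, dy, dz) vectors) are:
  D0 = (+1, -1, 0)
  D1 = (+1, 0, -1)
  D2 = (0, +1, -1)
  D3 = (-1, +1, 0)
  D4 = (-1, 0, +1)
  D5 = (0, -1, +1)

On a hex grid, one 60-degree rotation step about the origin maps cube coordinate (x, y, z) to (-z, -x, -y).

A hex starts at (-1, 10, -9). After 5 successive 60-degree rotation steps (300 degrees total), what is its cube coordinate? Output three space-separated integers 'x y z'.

Answer: -10 9 1

Derivation:
Start: (-1, 10, -9)
Step 1: (-1, 10, -9) -> (-(-9), -(-1), -(10)) = (9, 1, -10)
Step 2: (9, 1, -10) -> (-(-10), -(9), -(1)) = (10, -9, -1)
Step 3: (10, -9, -1) -> (-(-1), -(10), -(-9)) = (1, -10, 9)
Step 4: (1, -10, 9) -> (-(9), -(1), -(-10)) = (-9, -1, 10)
Step 5: (-9, -1, 10) -> (-(10), -(-9), -(-1)) = (-10, 9, 1)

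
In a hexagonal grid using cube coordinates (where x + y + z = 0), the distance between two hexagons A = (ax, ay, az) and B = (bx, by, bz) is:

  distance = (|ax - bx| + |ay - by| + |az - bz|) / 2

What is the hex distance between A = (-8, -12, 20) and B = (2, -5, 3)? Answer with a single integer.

|ax - bx| = |-8 - 2| = 10
|ay - by| = |-12 - (-5)| = 7
|az - bz| = |20 - 3| = 17
distance = (10 + 7 + 17) / 2 = 34 / 2 = 17

Answer: 17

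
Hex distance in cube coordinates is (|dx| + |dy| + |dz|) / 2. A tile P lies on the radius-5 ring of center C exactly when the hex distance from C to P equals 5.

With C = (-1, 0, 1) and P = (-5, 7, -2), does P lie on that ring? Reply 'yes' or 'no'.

|px - cx| = |-5 - (-1)| = 4
|py - cy| = |7 - 0| = 7
|pz - cz| = |-2 - 1| = 3
distance = (4+7+3)/2 = 14/2 = 7
radius = 5; distance != radius -> no

Answer: no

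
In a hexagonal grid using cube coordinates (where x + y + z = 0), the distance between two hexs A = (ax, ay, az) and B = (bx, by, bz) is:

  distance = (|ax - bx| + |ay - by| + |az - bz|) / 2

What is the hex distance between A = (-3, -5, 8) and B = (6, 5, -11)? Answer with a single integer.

Answer: 19

Derivation:
|ax - bx| = |-3 - 6| = 9
|ay - by| = |-5 - 5| = 10
|az - bz| = |8 - (-11)| = 19
distance = (9 + 10 + 19) / 2 = 38 / 2 = 19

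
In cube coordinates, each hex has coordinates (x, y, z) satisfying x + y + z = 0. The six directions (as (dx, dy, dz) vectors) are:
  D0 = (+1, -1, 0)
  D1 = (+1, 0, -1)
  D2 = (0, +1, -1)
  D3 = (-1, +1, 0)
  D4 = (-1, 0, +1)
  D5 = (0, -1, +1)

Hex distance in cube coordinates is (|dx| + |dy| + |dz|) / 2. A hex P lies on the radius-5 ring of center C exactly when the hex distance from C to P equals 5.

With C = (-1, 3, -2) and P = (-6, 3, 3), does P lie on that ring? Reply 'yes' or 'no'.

Answer: yes

Derivation:
|px - cx| = |-6 - (-1)| = 5
|py - cy| = |3 - 3| = 0
|pz - cz| = |3 - (-2)| = 5
distance = (5+0+5)/2 = 10/2 = 5
radius = 5; distance == radius -> yes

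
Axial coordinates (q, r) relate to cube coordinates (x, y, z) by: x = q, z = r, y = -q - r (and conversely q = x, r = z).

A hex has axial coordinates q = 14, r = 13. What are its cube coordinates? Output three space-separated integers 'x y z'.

x = q = 14
z = r = 13
y = -x - z = -(14) - (13) = -27

Answer: 14 -27 13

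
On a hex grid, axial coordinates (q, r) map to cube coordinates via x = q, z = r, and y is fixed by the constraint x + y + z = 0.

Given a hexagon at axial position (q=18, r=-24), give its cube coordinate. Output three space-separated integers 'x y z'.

x = q = 18
z = r = -24
y = -x - z = -(18) - (-24) = 6

Answer: 18 6 -24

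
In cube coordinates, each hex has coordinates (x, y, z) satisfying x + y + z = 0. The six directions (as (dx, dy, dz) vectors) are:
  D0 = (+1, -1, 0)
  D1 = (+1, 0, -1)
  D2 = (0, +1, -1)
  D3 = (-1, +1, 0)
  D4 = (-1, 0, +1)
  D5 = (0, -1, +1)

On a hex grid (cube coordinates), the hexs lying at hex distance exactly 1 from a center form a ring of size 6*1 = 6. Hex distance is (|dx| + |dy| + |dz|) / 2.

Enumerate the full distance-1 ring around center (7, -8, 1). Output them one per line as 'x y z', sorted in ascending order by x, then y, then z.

Answer: 6 -8 2
6 -7 1
7 -9 2
7 -7 0
8 -9 1
8 -8 0

Derivation:
Walk ring at distance 1 from (7, -8, 1):
Start at center + D4*1 = (6, -8, 2)
  hex 0: (6, -8, 2)
  hex 1: (7, -9, 2)
  hex 2: (8, -9, 1)
  hex 3: (8, -8, 0)
  hex 4: (7, -7, 0)
  hex 5: (6, -7, 1)
Sorted: 6 hexes.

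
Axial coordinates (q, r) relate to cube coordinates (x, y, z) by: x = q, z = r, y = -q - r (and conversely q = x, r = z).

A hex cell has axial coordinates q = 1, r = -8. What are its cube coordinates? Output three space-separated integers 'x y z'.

x = q = 1
z = r = -8
y = -x - z = -(1) - (-8) = 7

Answer: 1 7 -8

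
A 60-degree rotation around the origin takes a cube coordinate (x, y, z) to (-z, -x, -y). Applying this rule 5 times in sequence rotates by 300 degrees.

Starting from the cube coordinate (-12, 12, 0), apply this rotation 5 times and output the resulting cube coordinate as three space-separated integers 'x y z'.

Answer: -12 0 12

Derivation:
Start: (-12, 12, 0)
Step 1: (-12, 12, 0) -> (-(0), -(-12), -(12)) = (0, 12, -12)
Step 2: (0, 12, -12) -> (-(-12), -(0), -(12)) = (12, 0, -12)
Step 3: (12, 0, -12) -> (-(-12), -(12), -(0)) = (12, -12, 0)
Step 4: (12, -12, 0) -> (-(0), -(12), -(-12)) = (0, -12, 12)
Step 5: (0, -12, 12) -> (-(12), -(0), -(-12)) = (-12, 0, 12)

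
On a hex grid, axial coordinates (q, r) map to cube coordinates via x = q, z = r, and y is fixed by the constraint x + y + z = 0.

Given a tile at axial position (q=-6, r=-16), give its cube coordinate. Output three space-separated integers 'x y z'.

x = q = -6
z = r = -16
y = -x - z = -(-6) - (-16) = 22

Answer: -6 22 -16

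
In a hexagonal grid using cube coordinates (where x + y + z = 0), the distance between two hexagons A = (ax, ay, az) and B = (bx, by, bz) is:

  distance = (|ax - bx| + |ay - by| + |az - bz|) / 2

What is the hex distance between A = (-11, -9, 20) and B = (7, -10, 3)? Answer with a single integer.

Answer: 18

Derivation:
|ax - bx| = |-11 - 7| = 18
|ay - by| = |-9 - (-10)| = 1
|az - bz| = |20 - 3| = 17
distance = (18 + 1 + 17) / 2 = 36 / 2 = 18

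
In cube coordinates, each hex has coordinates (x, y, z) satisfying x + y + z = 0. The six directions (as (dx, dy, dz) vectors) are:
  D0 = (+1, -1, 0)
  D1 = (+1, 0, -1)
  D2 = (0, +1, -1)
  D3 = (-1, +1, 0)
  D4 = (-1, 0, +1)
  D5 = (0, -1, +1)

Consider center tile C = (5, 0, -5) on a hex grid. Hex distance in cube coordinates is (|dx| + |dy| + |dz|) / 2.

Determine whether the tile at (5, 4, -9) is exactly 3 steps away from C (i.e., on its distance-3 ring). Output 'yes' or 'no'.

Answer: no

Derivation:
|px - cx| = |5 - 5| = 0
|py - cy| = |4 - 0| = 4
|pz - cz| = |-9 - (-5)| = 4
distance = (0+4+4)/2 = 8/2 = 4
radius = 3; distance != radius -> no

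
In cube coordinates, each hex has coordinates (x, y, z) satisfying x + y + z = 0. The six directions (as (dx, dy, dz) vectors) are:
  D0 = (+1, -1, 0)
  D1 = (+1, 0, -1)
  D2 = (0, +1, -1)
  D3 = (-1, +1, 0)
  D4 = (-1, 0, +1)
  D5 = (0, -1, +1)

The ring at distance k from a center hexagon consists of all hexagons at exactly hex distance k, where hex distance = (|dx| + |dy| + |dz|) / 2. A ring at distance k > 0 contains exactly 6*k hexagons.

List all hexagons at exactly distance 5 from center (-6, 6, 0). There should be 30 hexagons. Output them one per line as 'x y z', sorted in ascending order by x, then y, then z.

Answer: -11 6 5
-11 7 4
-11 8 3
-11 9 2
-11 10 1
-11 11 0
-10 5 5
-10 11 -1
-9 4 5
-9 11 -2
-8 3 5
-8 11 -3
-7 2 5
-7 11 -4
-6 1 5
-6 11 -5
-5 1 4
-5 10 -5
-4 1 3
-4 9 -5
-3 1 2
-3 8 -5
-2 1 1
-2 7 -5
-1 1 0
-1 2 -1
-1 3 -2
-1 4 -3
-1 5 -4
-1 6 -5

Derivation:
Walk ring at distance 5 from (-6, 6, 0):
Start at center + D4*5 = (-11, 6, 5)
  hex 0: (-11, 6, 5)
  hex 1: (-10, 5, 5)
  hex 2: (-9, 4, 5)
  hex 3: (-8, 3, 5)
  hex 4: (-7, 2, 5)
  hex 5: (-6, 1, 5)
  hex 6: (-5, 1, 4)
  hex 7: (-4, 1, 3)
  hex 8: (-3, 1, 2)
  hex 9: (-2, 1, 1)
  hex 10: (-1, 1, 0)
  hex 11: (-1, 2, -1)
  hex 12: (-1, 3, -2)
  hex 13: (-1, 4, -3)
  hex 14: (-1, 5, -4)
  hex 15: (-1, 6, -5)
  hex 16: (-2, 7, -5)
  hex 17: (-3, 8, -5)
  hex 18: (-4, 9, -5)
  hex 19: (-5, 10, -5)
  hex 20: (-6, 11, -5)
  hex 21: (-7, 11, -4)
  hex 22: (-8, 11, -3)
  hex 23: (-9, 11, -2)
  hex 24: (-10, 11, -1)
  hex 25: (-11, 11, 0)
  hex 26: (-11, 10, 1)
  hex 27: (-11, 9, 2)
  hex 28: (-11, 8, 3)
  hex 29: (-11, 7, 4)
Sorted: 30 hexes.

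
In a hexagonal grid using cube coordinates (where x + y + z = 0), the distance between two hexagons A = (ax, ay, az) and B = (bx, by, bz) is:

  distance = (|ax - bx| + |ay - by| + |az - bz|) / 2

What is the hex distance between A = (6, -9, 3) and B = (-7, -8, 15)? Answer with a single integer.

Answer: 13

Derivation:
|ax - bx| = |6 - (-7)| = 13
|ay - by| = |-9 - (-8)| = 1
|az - bz| = |3 - 15| = 12
distance = (13 + 1 + 12) / 2 = 26 / 2 = 13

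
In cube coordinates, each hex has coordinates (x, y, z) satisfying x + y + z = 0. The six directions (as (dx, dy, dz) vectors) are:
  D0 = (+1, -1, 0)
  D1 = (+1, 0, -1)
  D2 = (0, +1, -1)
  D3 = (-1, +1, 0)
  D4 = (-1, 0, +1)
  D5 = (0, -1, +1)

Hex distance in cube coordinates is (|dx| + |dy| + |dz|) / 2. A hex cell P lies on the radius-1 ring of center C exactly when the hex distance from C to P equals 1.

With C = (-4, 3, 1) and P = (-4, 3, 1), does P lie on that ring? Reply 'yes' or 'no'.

Answer: no

Derivation:
|px - cx| = |-4 - (-4)| = 0
|py - cy| = |3 - 3| = 0
|pz - cz| = |1 - 1| = 0
distance = (0+0+0)/2 = 0/2 = 0
radius = 1; distance != radius -> no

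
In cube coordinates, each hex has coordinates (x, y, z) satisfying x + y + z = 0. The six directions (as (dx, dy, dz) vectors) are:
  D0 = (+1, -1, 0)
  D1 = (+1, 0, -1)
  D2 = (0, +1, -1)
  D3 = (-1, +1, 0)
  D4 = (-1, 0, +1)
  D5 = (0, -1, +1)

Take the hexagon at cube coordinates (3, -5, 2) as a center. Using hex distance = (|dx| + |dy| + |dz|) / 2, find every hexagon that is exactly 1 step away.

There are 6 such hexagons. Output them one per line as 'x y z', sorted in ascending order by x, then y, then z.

Answer: 2 -5 3
2 -4 2
3 -6 3
3 -4 1
4 -6 2
4 -5 1

Derivation:
Walk ring at distance 1 from (3, -5, 2):
Start at center + D4*1 = (2, -5, 3)
  hex 0: (2, -5, 3)
  hex 1: (3, -6, 3)
  hex 2: (4, -6, 2)
  hex 3: (4, -5, 1)
  hex 4: (3, -4, 1)
  hex 5: (2, -4, 2)
Sorted: 6 hexes.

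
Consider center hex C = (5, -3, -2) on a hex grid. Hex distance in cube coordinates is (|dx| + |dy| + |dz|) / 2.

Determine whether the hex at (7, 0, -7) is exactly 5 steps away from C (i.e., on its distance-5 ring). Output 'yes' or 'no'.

|px - cx| = |7 - 5| = 2
|py - cy| = |0 - (-3)| = 3
|pz - cz| = |-7 - (-2)| = 5
distance = (2+3+5)/2 = 10/2 = 5
radius = 5; distance == radius -> yes

Answer: yes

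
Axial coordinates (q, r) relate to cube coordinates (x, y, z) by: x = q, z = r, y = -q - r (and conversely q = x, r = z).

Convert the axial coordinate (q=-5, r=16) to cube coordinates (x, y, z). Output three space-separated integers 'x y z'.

Answer: -5 -11 16

Derivation:
x = q = -5
z = r = 16
y = -x - z = -(-5) - (16) = -11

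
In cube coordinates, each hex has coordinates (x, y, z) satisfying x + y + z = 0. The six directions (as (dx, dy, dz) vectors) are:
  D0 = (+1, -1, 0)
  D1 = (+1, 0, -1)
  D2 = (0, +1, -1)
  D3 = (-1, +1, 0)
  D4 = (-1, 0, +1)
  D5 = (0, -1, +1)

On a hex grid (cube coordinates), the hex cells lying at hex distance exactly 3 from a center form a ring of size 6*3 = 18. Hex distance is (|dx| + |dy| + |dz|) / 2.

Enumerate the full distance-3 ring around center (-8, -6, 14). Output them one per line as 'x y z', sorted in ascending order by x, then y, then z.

Walk ring at distance 3 from (-8, -6, 14):
Start at center + D4*3 = (-11, -6, 17)
  hex 0: (-11, -6, 17)
  hex 1: (-10, -7, 17)
  hex 2: (-9, -8, 17)
  hex 3: (-8, -9, 17)
  hex 4: (-7, -9, 16)
  hex 5: (-6, -9, 15)
  hex 6: (-5, -9, 14)
  hex 7: (-5, -8, 13)
  hex 8: (-5, -7, 12)
  hex 9: (-5, -6, 11)
  hex 10: (-6, -5, 11)
  hex 11: (-7, -4, 11)
  hex 12: (-8, -3, 11)
  hex 13: (-9, -3, 12)
  hex 14: (-10, -3, 13)
  hex 15: (-11, -3, 14)
  hex 16: (-11, -4, 15)
  hex 17: (-11, -5, 16)
Sorted: 18 hexes.

Answer: -11 -6 17
-11 -5 16
-11 -4 15
-11 -3 14
-10 -7 17
-10 -3 13
-9 -8 17
-9 -3 12
-8 -9 17
-8 -3 11
-7 -9 16
-7 -4 11
-6 -9 15
-6 -5 11
-5 -9 14
-5 -8 13
-5 -7 12
-5 -6 11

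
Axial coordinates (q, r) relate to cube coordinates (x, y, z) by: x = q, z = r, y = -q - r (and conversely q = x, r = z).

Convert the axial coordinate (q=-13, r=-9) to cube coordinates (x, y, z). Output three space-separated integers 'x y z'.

Answer: -13 22 -9

Derivation:
x = q = -13
z = r = -9
y = -x - z = -(-13) - (-9) = 22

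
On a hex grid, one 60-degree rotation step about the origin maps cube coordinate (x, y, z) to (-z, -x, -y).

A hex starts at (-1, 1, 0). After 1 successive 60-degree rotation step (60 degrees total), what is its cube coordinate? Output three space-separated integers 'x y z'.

Start: (-1, 1, 0)
Step 1: (-1, 1, 0) -> (-(0), -(-1), -(1)) = (0, 1, -1)

Answer: 0 1 -1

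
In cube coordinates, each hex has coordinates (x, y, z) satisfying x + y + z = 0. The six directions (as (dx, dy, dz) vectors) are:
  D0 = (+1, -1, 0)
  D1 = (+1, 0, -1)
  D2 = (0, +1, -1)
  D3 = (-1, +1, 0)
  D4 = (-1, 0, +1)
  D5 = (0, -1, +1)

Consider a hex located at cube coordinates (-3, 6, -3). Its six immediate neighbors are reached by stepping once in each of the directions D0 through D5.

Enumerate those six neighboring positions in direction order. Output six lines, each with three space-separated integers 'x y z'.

Center: (-3, 6, -3). Add each direction:
  D0: (-3, 6, -3) + (1, -1, 0) = (-2, 5, -3)
  D1: (-3, 6, -3) + (1, 0, -1) = (-2, 6, -4)
  D2: (-3, 6, -3) + (0, 1, -1) = (-3, 7, -4)
  D3: (-3, 6, -3) + (-1, 1, 0) = (-4, 7, -3)
  D4: (-3, 6, -3) + (-1, 0, 1) = (-4, 6, -2)
  D5: (-3, 6, -3) + (0, -1, 1) = (-3, 5, -2)

Answer: -2 5 -3
-2 6 -4
-3 7 -4
-4 7 -3
-4 6 -2
-3 5 -2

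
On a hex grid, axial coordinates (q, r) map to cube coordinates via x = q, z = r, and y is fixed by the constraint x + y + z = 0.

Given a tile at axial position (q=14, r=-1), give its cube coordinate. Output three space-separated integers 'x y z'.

Answer: 14 -13 -1

Derivation:
x = q = 14
z = r = -1
y = -x - z = -(14) - (-1) = -13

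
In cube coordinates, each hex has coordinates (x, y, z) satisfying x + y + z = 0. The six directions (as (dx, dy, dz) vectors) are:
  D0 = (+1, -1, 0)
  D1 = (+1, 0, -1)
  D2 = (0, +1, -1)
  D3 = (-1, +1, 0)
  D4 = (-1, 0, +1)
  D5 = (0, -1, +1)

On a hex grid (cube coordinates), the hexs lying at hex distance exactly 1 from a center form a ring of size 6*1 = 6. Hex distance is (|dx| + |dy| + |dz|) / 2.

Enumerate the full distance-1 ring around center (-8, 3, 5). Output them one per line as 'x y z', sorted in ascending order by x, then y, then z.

Walk ring at distance 1 from (-8, 3, 5):
Start at center + D4*1 = (-9, 3, 6)
  hex 0: (-9, 3, 6)
  hex 1: (-8, 2, 6)
  hex 2: (-7, 2, 5)
  hex 3: (-7, 3, 4)
  hex 4: (-8, 4, 4)
  hex 5: (-9, 4, 5)
Sorted: 6 hexes.

Answer: -9 3 6
-9 4 5
-8 2 6
-8 4 4
-7 2 5
-7 3 4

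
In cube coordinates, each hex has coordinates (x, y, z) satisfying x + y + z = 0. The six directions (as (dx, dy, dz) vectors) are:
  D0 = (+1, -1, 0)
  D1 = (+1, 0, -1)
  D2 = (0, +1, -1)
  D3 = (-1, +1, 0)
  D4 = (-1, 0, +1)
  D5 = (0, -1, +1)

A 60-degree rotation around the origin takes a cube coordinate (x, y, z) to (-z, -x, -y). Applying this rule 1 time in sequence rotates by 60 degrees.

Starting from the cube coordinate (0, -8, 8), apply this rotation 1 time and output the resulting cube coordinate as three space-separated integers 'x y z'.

Start: (0, -8, 8)
Step 1: (0, -8, 8) -> (-(8), -(0), -(-8)) = (-8, 0, 8)

Answer: -8 0 8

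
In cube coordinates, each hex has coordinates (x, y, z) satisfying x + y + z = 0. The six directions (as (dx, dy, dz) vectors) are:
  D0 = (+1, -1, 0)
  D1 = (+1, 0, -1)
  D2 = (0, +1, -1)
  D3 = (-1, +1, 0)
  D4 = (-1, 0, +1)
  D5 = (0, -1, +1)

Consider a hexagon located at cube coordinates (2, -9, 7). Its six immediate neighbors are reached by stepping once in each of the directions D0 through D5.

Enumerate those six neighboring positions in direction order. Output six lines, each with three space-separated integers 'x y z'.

Center: (2, -9, 7). Add each direction:
  D0: (2, -9, 7) + (1, -1, 0) = (3, -10, 7)
  D1: (2, -9, 7) + (1, 0, -1) = (3, -9, 6)
  D2: (2, -9, 7) + (0, 1, -1) = (2, -8, 6)
  D3: (2, -9, 7) + (-1, 1, 0) = (1, -8, 7)
  D4: (2, -9, 7) + (-1, 0, 1) = (1, -9, 8)
  D5: (2, -9, 7) + (0, -1, 1) = (2, -10, 8)

Answer: 3 -10 7
3 -9 6
2 -8 6
1 -8 7
1 -9 8
2 -10 8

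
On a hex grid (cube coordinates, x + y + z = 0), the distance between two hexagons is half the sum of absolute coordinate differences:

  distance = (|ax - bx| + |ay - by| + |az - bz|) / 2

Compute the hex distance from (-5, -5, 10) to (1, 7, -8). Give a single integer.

|ax - bx| = |-5 - 1| = 6
|ay - by| = |-5 - 7| = 12
|az - bz| = |10 - (-8)| = 18
distance = (6 + 12 + 18) / 2 = 36 / 2 = 18

Answer: 18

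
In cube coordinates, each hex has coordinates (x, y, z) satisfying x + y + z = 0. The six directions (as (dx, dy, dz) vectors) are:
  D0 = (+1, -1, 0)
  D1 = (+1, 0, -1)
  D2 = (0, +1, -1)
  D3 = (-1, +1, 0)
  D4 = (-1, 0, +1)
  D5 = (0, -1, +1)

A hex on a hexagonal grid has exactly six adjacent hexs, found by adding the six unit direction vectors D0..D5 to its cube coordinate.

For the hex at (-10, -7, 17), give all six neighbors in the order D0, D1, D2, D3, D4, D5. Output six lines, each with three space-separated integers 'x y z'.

Answer: -9 -8 17
-9 -7 16
-10 -6 16
-11 -6 17
-11 -7 18
-10 -8 18

Derivation:
Center: (-10, -7, 17). Add each direction:
  D0: (-10, -7, 17) + (1, -1, 0) = (-9, -8, 17)
  D1: (-10, -7, 17) + (1, 0, -1) = (-9, -7, 16)
  D2: (-10, -7, 17) + (0, 1, -1) = (-10, -6, 16)
  D3: (-10, -7, 17) + (-1, 1, 0) = (-11, -6, 17)
  D4: (-10, -7, 17) + (-1, 0, 1) = (-11, -7, 18)
  D5: (-10, -7, 17) + (0, -1, 1) = (-10, -8, 18)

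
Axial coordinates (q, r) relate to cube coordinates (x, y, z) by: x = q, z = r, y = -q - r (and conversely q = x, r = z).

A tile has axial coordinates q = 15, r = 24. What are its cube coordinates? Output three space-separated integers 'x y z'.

Answer: 15 -39 24

Derivation:
x = q = 15
z = r = 24
y = -x - z = -(15) - (24) = -39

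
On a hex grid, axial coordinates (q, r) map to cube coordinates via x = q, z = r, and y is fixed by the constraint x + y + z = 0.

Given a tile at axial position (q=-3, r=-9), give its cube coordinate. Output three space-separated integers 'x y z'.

x = q = -3
z = r = -9
y = -x - z = -(-3) - (-9) = 12

Answer: -3 12 -9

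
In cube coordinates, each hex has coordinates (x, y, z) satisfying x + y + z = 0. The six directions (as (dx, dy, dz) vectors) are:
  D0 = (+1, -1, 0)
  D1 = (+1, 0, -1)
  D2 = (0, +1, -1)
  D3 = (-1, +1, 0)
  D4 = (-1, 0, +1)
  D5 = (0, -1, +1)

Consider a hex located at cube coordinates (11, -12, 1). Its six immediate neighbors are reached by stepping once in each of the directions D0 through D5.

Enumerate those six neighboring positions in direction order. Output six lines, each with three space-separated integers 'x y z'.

Answer: 12 -13 1
12 -12 0
11 -11 0
10 -11 1
10 -12 2
11 -13 2

Derivation:
Center: (11, -12, 1). Add each direction:
  D0: (11, -12, 1) + (1, -1, 0) = (12, -13, 1)
  D1: (11, -12, 1) + (1, 0, -1) = (12, -12, 0)
  D2: (11, -12, 1) + (0, 1, -1) = (11, -11, 0)
  D3: (11, -12, 1) + (-1, 1, 0) = (10, -11, 1)
  D4: (11, -12, 1) + (-1, 0, 1) = (10, -12, 2)
  D5: (11, -12, 1) + (0, -1, 1) = (11, -13, 2)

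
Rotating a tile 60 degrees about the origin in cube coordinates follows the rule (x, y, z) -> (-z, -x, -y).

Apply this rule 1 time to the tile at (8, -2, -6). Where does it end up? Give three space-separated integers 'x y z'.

Start: (8, -2, -6)
Step 1: (8, -2, -6) -> (-(-6), -(8), -(-2)) = (6, -8, 2)

Answer: 6 -8 2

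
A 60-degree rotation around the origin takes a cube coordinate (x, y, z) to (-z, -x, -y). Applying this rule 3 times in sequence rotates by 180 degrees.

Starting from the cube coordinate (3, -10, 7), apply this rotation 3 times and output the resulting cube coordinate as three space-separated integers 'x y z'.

Start: (3, -10, 7)
Step 1: (3, -10, 7) -> (-(7), -(3), -(-10)) = (-7, -3, 10)
Step 2: (-7, -3, 10) -> (-(10), -(-7), -(-3)) = (-10, 7, 3)
Step 3: (-10, 7, 3) -> (-(3), -(-10), -(7)) = (-3, 10, -7)

Answer: -3 10 -7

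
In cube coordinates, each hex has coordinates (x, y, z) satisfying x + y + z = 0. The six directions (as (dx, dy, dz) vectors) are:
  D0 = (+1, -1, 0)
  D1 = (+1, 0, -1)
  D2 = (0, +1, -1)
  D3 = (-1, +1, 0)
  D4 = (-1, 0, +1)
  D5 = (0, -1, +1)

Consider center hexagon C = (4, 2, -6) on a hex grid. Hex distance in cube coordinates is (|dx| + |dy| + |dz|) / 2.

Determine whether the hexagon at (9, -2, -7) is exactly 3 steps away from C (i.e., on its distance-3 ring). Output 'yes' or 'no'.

|px - cx| = |9 - 4| = 5
|py - cy| = |-2 - 2| = 4
|pz - cz| = |-7 - (-6)| = 1
distance = (5+4+1)/2 = 10/2 = 5
radius = 3; distance != radius -> no

Answer: no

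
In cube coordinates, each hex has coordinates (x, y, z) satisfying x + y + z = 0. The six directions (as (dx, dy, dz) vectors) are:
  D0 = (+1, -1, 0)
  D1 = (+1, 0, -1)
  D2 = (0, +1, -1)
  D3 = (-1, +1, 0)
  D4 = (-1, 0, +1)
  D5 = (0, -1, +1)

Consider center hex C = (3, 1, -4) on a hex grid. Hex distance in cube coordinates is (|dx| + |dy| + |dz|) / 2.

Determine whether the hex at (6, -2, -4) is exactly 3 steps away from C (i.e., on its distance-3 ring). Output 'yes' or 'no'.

Answer: yes

Derivation:
|px - cx| = |6 - 3| = 3
|py - cy| = |-2 - 1| = 3
|pz - cz| = |-4 - (-4)| = 0
distance = (3+3+0)/2 = 6/2 = 3
radius = 3; distance == radius -> yes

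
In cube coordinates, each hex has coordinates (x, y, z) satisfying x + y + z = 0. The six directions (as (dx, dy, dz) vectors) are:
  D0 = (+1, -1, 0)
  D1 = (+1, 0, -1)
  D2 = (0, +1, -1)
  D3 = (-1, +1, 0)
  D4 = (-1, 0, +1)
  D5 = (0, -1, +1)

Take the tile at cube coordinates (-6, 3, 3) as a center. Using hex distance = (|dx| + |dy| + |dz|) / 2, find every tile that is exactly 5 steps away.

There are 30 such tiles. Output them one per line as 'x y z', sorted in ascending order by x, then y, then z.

Answer: -11 3 8
-11 4 7
-11 5 6
-11 6 5
-11 7 4
-11 8 3
-10 2 8
-10 8 2
-9 1 8
-9 8 1
-8 0 8
-8 8 0
-7 -1 8
-7 8 -1
-6 -2 8
-6 8 -2
-5 -2 7
-5 7 -2
-4 -2 6
-4 6 -2
-3 -2 5
-3 5 -2
-2 -2 4
-2 4 -2
-1 -2 3
-1 -1 2
-1 0 1
-1 1 0
-1 2 -1
-1 3 -2

Derivation:
Walk ring at distance 5 from (-6, 3, 3):
Start at center + D4*5 = (-11, 3, 8)
  hex 0: (-11, 3, 8)
  hex 1: (-10, 2, 8)
  hex 2: (-9, 1, 8)
  hex 3: (-8, 0, 8)
  hex 4: (-7, -1, 8)
  hex 5: (-6, -2, 8)
  hex 6: (-5, -2, 7)
  hex 7: (-4, -2, 6)
  hex 8: (-3, -2, 5)
  hex 9: (-2, -2, 4)
  hex 10: (-1, -2, 3)
  hex 11: (-1, -1, 2)
  hex 12: (-1, 0, 1)
  hex 13: (-1, 1, 0)
  hex 14: (-1, 2, -1)
  hex 15: (-1, 3, -2)
  hex 16: (-2, 4, -2)
  hex 17: (-3, 5, -2)
  hex 18: (-4, 6, -2)
  hex 19: (-5, 7, -2)
  hex 20: (-6, 8, -2)
  hex 21: (-7, 8, -1)
  hex 22: (-8, 8, 0)
  hex 23: (-9, 8, 1)
  hex 24: (-10, 8, 2)
  hex 25: (-11, 8, 3)
  hex 26: (-11, 7, 4)
  hex 27: (-11, 6, 5)
  hex 28: (-11, 5, 6)
  hex 29: (-11, 4, 7)
Sorted: 30 hexes.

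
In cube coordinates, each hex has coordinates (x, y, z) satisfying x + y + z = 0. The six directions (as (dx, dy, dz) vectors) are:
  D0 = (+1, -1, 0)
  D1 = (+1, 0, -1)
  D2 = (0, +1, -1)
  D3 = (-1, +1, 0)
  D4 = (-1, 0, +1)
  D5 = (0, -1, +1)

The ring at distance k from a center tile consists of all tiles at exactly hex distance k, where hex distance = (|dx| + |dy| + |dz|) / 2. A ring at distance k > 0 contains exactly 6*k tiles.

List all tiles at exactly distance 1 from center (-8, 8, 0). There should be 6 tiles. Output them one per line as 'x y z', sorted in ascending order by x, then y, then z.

Answer: -9 8 1
-9 9 0
-8 7 1
-8 9 -1
-7 7 0
-7 8 -1

Derivation:
Walk ring at distance 1 from (-8, 8, 0):
Start at center + D4*1 = (-9, 8, 1)
  hex 0: (-9, 8, 1)
  hex 1: (-8, 7, 1)
  hex 2: (-7, 7, 0)
  hex 3: (-7, 8, -1)
  hex 4: (-8, 9, -1)
  hex 5: (-9, 9, 0)
Sorted: 6 hexes.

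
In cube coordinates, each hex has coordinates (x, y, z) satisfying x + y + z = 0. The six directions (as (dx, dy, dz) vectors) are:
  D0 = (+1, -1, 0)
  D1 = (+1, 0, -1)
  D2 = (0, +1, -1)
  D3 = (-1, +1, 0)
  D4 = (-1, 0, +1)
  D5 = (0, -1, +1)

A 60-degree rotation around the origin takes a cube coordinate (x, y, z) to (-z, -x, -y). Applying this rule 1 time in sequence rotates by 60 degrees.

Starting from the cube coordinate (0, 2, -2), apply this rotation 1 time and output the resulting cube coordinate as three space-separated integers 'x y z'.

Answer: 2 0 -2

Derivation:
Start: (0, 2, -2)
Step 1: (0, 2, -2) -> (-(-2), -(0), -(2)) = (2, 0, -2)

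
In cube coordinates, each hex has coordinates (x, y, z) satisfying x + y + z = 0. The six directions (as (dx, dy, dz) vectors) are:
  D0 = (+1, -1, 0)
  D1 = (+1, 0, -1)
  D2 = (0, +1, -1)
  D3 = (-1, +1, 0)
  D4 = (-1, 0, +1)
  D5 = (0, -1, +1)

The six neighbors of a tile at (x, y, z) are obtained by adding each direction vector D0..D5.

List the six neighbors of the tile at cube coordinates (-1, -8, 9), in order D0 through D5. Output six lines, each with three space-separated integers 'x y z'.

Answer: 0 -9 9
0 -8 8
-1 -7 8
-2 -7 9
-2 -8 10
-1 -9 10

Derivation:
Center: (-1, -8, 9). Add each direction:
  D0: (-1, -8, 9) + (1, -1, 0) = (0, -9, 9)
  D1: (-1, -8, 9) + (1, 0, -1) = (0, -8, 8)
  D2: (-1, -8, 9) + (0, 1, -1) = (-1, -7, 8)
  D3: (-1, -8, 9) + (-1, 1, 0) = (-2, -7, 9)
  D4: (-1, -8, 9) + (-1, 0, 1) = (-2, -8, 10)
  D5: (-1, -8, 9) + (0, -1, 1) = (-1, -9, 10)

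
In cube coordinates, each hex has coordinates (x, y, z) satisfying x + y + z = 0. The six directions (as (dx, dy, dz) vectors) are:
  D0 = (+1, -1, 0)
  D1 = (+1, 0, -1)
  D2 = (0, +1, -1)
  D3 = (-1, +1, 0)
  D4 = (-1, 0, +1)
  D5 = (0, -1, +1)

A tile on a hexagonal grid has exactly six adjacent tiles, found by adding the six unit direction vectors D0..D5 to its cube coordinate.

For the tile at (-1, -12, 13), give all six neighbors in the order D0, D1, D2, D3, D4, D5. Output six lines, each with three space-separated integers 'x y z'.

Center: (-1, -12, 13). Add each direction:
  D0: (-1, -12, 13) + (1, -1, 0) = (0, -13, 13)
  D1: (-1, -12, 13) + (1, 0, -1) = (0, -12, 12)
  D2: (-1, -12, 13) + (0, 1, -1) = (-1, -11, 12)
  D3: (-1, -12, 13) + (-1, 1, 0) = (-2, -11, 13)
  D4: (-1, -12, 13) + (-1, 0, 1) = (-2, -12, 14)
  D5: (-1, -12, 13) + (0, -1, 1) = (-1, -13, 14)

Answer: 0 -13 13
0 -12 12
-1 -11 12
-2 -11 13
-2 -12 14
-1 -13 14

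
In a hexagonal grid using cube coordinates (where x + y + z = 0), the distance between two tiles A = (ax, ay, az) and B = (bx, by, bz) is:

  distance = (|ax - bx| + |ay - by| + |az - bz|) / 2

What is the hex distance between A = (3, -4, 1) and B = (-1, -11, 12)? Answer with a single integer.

|ax - bx| = |3 - (-1)| = 4
|ay - by| = |-4 - (-11)| = 7
|az - bz| = |1 - 12| = 11
distance = (4 + 7 + 11) / 2 = 22 / 2 = 11

Answer: 11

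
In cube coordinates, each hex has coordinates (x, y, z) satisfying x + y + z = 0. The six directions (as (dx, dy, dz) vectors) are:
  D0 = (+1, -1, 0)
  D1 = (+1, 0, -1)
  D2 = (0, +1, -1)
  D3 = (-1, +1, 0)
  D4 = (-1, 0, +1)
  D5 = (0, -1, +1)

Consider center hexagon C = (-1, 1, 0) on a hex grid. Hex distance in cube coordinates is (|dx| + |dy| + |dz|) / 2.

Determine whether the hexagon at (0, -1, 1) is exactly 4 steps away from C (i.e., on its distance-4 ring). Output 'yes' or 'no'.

Answer: no

Derivation:
|px - cx| = |0 - (-1)| = 1
|py - cy| = |-1 - 1| = 2
|pz - cz| = |1 - 0| = 1
distance = (1+2+1)/2 = 4/2 = 2
radius = 4; distance != radius -> no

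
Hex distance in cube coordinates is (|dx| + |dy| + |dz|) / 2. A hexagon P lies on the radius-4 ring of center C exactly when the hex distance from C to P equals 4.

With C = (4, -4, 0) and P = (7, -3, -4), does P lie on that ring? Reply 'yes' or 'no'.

Answer: yes

Derivation:
|px - cx| = |7 - 4| = 3
|py - cy| = |-3 - (-4)| = 1
|pz - cz| = |-4 - 0| = 4
distance = (3+1+4)/2 = 8/2 = 4
radius = 4; distance == radius -> yes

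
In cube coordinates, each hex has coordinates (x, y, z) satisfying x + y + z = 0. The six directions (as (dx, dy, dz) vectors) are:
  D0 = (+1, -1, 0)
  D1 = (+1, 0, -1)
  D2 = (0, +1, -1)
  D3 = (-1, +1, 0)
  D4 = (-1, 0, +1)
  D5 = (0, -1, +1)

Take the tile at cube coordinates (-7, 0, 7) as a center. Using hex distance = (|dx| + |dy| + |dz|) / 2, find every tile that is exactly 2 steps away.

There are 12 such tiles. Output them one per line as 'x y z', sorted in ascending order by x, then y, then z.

Walk ring at distance 2 from (-7, 0, 7):
Start at center + D4*2 = (-9, 0, 9)
  hex 0: (-9, 0, 9)
  hex 1: (-8, -1, 9)
  hex 2: (-7, -2, 9)
  hex 3: (-6, -2, 8)
  hex 4: (-5, -2, 7)
  hex 5: (-5, -1, 6)
  hex 6: (-5, 0, 5)
  hex 7: (-6, 1, 5)
  hex 8: (-7, 2, 5)
  hex 9: (-8, 2, 6)
  hex 10: (-9, 2, 7)
  hex 11: (-9, 1, 8)
Sorted: 12 hexes.

Answer: -9 0 9
-9 1 8
-9 2 7
-8 -1 9
-8 2 6
-7 -2 9
-7 2 5
-6 -2 8
-6 1 5
-5 -2 7
-5 -1 6
-5 0 5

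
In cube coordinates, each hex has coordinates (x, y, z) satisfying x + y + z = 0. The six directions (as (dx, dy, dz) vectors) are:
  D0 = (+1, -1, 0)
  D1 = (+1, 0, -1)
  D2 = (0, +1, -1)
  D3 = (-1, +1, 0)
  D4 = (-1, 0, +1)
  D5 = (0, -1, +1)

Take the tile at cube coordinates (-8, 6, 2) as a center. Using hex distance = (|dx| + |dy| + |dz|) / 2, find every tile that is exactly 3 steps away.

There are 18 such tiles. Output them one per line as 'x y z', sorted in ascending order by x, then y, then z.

Answer: -11 6 5
-11 7 4
-11 8 3
-11 9 2
-10 5 5
-10 9 1
-9 4 5
-9 9 0
-8 3 5
-8 9 -1
-7 3 4
-7 8 -1
-6 3 3
-6 7 -1
-5 3 2
-5 4 1
-5 5 0
-5 6 -1

Derivation:
Walk ring at distance 3 from (-8, 6, 2):
Start at center + D4*3 = (-11, 6, 5)
  hex 0: (-11, 6, 5)
  hex 1: (-10, 5, 5)
  hex 2: (-9, 4, 5)
  hex 3: (-8, 3, 5)
  hex 4: (-7, 3, 4)
  hex 5: (-6, 3, 3)
  hex 6: (-5, 3, 2)
  hex 7: (-5, 4, 1)
  hex 8: (-5, 5, 0)
  hex 9: (-5, 6, -1)
  hex 10: (-6, 7, -1)
  hex 11: (-7, 8, -1)
  hex 12: (-8, 9, -1)
  hex 13: (-9, 9, 0)
  hex 14: (-10, 9, 1)
  hex 15: (-11, 9, 2)
  hex 16: (-11, 8, 3)
  hex 17: (-11, 7, 4)
Sorted: 18 hexes.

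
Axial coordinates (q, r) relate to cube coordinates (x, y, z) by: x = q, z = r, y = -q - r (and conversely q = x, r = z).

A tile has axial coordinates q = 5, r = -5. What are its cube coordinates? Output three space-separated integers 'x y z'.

x = q = 5
z = r = -5
y = -x - z = -(5) - (-5) = 0

Answer: 5 0 -5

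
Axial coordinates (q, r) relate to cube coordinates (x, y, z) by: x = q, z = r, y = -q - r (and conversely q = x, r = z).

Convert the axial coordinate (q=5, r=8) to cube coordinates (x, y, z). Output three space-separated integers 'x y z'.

x = q = 5
z = r = 8
y = -x - z = -(5) - (8) = -13

Answer: 5 -13 8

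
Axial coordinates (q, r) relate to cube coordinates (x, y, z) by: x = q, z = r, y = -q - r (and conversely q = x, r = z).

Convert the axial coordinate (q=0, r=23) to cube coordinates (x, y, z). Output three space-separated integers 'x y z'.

Answer: 0 -23 23

Derivation:
x = q = 0
z = r = 23
y = -x - z = -(0) - (23) = -23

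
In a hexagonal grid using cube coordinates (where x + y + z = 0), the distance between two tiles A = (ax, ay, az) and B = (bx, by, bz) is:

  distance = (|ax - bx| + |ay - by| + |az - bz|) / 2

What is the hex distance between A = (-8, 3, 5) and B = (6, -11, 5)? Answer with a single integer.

Answer: 14

Derivation:
|ax - bx| = |-8 - 6| = 14
|ay - by| = |3 - (-11)| = 14
|az - bz| = |5 - 5| = 0
distance = (14 + 14 + 0) / 2 = 28 / 2 = 14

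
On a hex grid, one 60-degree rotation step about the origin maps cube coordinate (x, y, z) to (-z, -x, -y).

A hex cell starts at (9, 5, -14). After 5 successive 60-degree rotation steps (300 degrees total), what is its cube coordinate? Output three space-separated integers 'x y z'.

Answer: -5 14 -9

Derivation:
Start: (9, 5, -14)
Step 1: (9, 5, -14) -> (-(-14), -(9), -(5)) = (14, -9, -5)
Step 2: (14, -9, -5) -> (-(-5), -(14), -(-9)) = (5, -14, 9)
Step 3: (5, -14, 9) -> (-(9), -(5), -(-14)) = (-9, -5, 14)
Step 4: (-9, -5, 14) -> (-(14), -(-9), -(-5)) = (-14, 9, 5)
Step 5: (-14, 9, 5) -> (-(5), -(-14), -(9)) = (-5, 14, -9)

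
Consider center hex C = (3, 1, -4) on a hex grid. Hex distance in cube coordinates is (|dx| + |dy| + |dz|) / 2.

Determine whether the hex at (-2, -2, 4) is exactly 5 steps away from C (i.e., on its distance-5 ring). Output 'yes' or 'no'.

Answer: no

Derivation:
|px - cx| = |-2 - 3| = 5
|py - cy| = |-2 - 1| = 3
|pz - cz| = |4 - (-4)| = 8
distance = (5+3+8)/2 = 16/2 = 8
radius = 5; distance != radius -> no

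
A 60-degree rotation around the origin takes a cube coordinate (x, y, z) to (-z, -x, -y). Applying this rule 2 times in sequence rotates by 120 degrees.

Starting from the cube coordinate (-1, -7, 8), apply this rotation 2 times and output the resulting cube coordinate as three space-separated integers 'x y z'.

Start: (-1, -7, 8)
Step 1: (-1, -7, 8) -> (-(8), -(-1), -(-7)) = (-8, 1, 7)
Step 2: (-8, 1, 7) -> (-(7), -(-8), -(1)) = (-7, 8, -1)

Answer: -7 8 -1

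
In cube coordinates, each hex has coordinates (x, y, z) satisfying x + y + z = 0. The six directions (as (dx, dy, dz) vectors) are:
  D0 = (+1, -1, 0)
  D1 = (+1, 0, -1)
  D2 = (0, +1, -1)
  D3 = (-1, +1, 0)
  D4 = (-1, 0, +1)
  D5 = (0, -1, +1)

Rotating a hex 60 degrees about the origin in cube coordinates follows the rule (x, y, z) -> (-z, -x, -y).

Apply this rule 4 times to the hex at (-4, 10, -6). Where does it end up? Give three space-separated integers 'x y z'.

Start: (-4, 10, -6)
Step 1: (-4, 10, -6) -> (-(-6), -(-4), -(10)) = (6, 4, -10)
Step 2: (6, 4, -10) -> (-(-10), -(6), -(4)) = (10, -6, -4)
Step 3: (10, -6, -4) -> (-(-4), -(10), -(-6)) = (4, -10, 6)
Step 4: (4, -10, 6) -> (-(6), -(4), -(-10)) = (-6, -4, 10)

Answer: -6 -4 10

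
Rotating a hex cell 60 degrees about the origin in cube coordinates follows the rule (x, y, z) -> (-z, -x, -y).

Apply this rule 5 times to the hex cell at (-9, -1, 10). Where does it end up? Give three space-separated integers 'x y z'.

Start: (-9, -1, 10)
Step 1: (-9, -1, 10) -> (-(10), -(-9), -(-1)) = (-10, 9, 1)
Step 2: (-10, 9, 1) -> (-(1), -(-10), -(9)) = (-1, 10, -9)
Step 3: (-1, 10, -9) -> (-(-9), -(-1), -(10)) = (9, 1, -10)
Step 4: (9, 1, -10) -> (-(-10), -(9), -(1)) = (10, -9, -1)
Step 5: (10, -9, -1) -> (-(-1), -(10), -(-9)) = (1, -10, 9)

Answer: 1 -10 9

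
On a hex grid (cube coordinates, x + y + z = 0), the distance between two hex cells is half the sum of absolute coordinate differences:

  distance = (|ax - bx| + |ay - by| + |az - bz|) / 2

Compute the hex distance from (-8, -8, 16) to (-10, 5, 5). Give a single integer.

|ax - bx| = |-8 - (-10)| = 2
|ay - by| = |-8 - 5| = 13
|az - bz| = |16 - 5| = 11
distance = (2 + 13 + 11) / 2 = 26 / 2 = 13

Answer: 13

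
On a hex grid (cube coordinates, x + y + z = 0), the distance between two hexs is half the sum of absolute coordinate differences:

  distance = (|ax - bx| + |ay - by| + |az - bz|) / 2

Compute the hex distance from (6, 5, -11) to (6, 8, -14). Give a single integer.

|ax - bx| = |6 - 6| = 0
|ay - by| = |5 - 8| = 3
|az - bz| = |-11 - (-14)| = 3
distance = (0 + 3 + 3) / 2 = 6 / 2 = 3

Answer: 3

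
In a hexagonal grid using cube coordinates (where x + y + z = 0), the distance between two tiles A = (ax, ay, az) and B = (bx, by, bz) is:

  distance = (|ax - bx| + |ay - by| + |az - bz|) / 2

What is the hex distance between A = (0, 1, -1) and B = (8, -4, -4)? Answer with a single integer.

Answer: 8

Derivation:
|ax - bx| = |0 - 8| = 8
|ay - by| = |1 - (-4)| = 5
|az - bz| = |-1 - (-4)| = 3
distance = (8 + 5 + 3) / 2 = 16 / 2 = 8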